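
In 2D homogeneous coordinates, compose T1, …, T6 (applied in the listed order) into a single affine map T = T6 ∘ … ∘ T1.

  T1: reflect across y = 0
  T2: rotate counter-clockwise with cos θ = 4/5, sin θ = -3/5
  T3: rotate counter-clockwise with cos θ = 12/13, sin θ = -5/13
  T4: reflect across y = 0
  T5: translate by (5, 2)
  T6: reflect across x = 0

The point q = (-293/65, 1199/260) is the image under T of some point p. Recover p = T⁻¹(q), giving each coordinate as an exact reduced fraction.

T1 = [1 0 0; 0 -1 0; 0 0 1]
T2·T1 = [4/5 -3/5 0; -3/5 -4/5 0; 0 0 1]
T3·…·T1 = [33/65 -56/65 0; -56/65 -33/65 0; 0 0 1]
T4·…·T1 = [33/65 -56/65 0; 56/65 33/65 0; 0 0 1]
T5·…·T1 = [33/65 -56/65 5; 56/65 33/65 2; 0 0 1]
T6·…·T1 = [-33/65 56/65 -5; 56/65 33/65 2; 0 0 1]
det M = -1; M⁻¹ = [-33/65 56/65 -277/65; 56/65 33/65 214/65; 0 0 1]
M⁻¹ · (-293/65, 1199/260)ᵀ = (2, 7/4)ᵀ

p = (2, 7/4)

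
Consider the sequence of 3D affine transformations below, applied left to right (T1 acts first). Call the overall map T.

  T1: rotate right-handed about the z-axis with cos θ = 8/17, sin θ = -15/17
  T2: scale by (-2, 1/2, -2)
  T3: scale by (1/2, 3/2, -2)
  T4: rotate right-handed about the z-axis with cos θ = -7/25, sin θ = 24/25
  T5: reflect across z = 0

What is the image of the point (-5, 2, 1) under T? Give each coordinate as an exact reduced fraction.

T(p) = (-1708/425, -951/1700, -4)

T1 rotate right-handed about the z-axis with cos θ = 8/17, sin θ = -15/17: (-5, 2, 1) → (-10/17, 91/17, 1)
T2 scale by (-2, 1/2, -2): (-10/17, 91/17, 1) → (20/17, 91/34, -2)
T3 scale by (1/2, 3/2, -2): (20/17, 91/34, -2) → (10/17, 273/68, 4)
T4 rotate right-handed about the z-axis with cos θ = -7/25, sin θ = 24/25: (10/17, 273/68, 4) → (-1708/425, -951/1700, 4)
T5 reflect across z = 0: (-1708/425, -951/1700, 4) → (-1708/425, -951/1700, -4)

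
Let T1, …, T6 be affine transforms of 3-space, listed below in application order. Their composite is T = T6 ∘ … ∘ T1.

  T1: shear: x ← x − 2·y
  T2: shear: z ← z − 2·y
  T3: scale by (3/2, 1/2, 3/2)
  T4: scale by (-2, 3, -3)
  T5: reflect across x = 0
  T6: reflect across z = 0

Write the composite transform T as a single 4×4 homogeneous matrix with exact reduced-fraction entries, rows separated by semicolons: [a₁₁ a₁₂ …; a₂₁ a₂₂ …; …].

T = [3 -6 0 0; 0 3/2 0 0; 0 -9 9/2 0; 0 0 0 1]

T1 = [1 -2 0 0; 0 1 0 0; 0 0 1 0; 0 0 0 1]
T2·T1 = [1 -2 0 0; 0 1 0 0; 0 -2 1 0; 0 0 0 1]
T3·…·T1 = [3/2 -3 0 0; 0 1/2 0 0; 0 -3 3/2 0; 0 0 0 1]
T4·…·T1 = [-3 6 0 0; 0 3/2 0 0; 0 9 -9/2 0; 0 0 0 1]
T5·…·T1 = [3 -6 0 0; 0 3/2 0 0; 0 9 -9/2 0; 0 0 0 1]
T6·…·T1 = [3 -6 0 0; 0 3/2 0 0; 0 -9 9/2 0; 0 0 0 1]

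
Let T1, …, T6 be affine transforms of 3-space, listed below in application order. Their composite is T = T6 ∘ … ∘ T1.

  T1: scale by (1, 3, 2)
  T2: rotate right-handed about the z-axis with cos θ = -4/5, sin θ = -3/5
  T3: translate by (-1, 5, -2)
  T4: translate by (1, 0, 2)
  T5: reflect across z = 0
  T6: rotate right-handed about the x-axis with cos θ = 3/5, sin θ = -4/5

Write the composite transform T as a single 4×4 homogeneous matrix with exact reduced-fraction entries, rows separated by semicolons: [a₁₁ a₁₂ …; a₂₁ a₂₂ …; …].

T1 = [1 0 0 0; 0 3 0 0; 0 0 2 0; 0 0 0 1]
T2·T1 = [-4/5 9/5 0 0; -3/5 -12/5 0 0; 0 0 2 0; 0 0 0 1]
T3·…·T1 = [-4/5 9/5 0 -1; -3/5 -12/5 0 5; 0 0 2 -2; 0 0 0 1]
T4·…·T1 = [-4/5 9/5 0 0; -3/5 -12/5 0 5; 0 0 2 0; 0 0 0 1]
T5·…·T1 = [-4/5 9/5 0 0; -3/5 -12/5 0 5; 0 0 -2 0; 0 0 0 1]
T6·…·T1 = [-4/5 9/5 0 0; -9/25 -36/25 -8/5 3; 12/25 48/25 -6/5 -4; 0 0 0 1]

T = [-4/5 9/5 0 0; -9/25 -36/25 -8/5 3; 12/25 48/25 -6/5 -4; 0 0 0 1]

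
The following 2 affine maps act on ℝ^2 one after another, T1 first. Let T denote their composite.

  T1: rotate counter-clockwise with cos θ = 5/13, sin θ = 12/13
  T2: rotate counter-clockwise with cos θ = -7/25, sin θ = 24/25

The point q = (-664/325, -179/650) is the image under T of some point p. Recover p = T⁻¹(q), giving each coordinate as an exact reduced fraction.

p = (2, 1/2)

T1 = [5/13 -12/13 0; 12/13 5/13 0; 0 0 1]
T2·T1 = [-323/325 -36/325 0; 36/325 -323/325 0; 0 0 1]
det M = 1; M⁻¹ = [-323/325 36/325 0; -36/325 -323/325 0; 0 0 1]
M⁻¹ · (-664/325, -179/650)ᵀ = (2, 1/2)ᵀ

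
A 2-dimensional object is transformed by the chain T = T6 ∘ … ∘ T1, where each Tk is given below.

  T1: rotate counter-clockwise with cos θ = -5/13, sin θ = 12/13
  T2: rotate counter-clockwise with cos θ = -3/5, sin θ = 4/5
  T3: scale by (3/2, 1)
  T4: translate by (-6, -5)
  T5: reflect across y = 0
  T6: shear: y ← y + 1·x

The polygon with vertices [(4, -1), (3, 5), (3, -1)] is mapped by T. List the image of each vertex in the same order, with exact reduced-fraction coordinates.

T1 rotate counter-clockwise with cos θ = -5/13, sin θ = 12/13: (4, -1) → (-8/13, 53/13); (3, 5) → (-75/13, 11/13); (3, -1) → (-3/13, 41/13)
T2 rotate counter-clockwise with cos θ = -3/5, sin θ = 4/5: (-8/13, 53/13) → (-188/65, -191/65); (-75/13, 11/13) → (181/65, -333/65); (-3/13, 41/13) → (-31/13, -27/13)
T3 scale by (3/2, 1): (-188/65, -191/65) → (-282/65, -191/65); (181/65, -333/65) → (543/130, -333/65); (-31/13, -27/13) → (-93/26, -27/13)
T4 translate by (-6, -5): (-282/65, -191/65) → (-672/65, -516/65); (543/130, -333/65) → (-237/130, -658/65); (-93/26, -27/13) → (-249/26, -92/13)
T5 reflect across y = 0: (-672/65, -516/65) → (-672/65, 516/65); (-237/130, -658/65) → (-237/130, 658/65); (-249/26, -92/13) → (-249/26, 92/13)
T6 shear: y ← y + 1·x: (-672/65, 516/65) → (-672/65, -12/5); (-237/130, 658/65) → (-237/130, 83/10); (-249/26, 92/13) → (-249/26, -5/2)

image vertices: (-672/65, -12/5), (-237/130, 83/10), (-249/26, -5/2)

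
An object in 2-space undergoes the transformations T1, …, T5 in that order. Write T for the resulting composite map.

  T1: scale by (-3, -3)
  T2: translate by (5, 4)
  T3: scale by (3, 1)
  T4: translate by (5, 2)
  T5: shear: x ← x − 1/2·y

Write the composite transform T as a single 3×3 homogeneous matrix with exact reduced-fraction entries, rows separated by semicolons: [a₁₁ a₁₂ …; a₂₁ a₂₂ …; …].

T = [-9 3/2 17; 0 -3 6; 0 0 1]

T1 = [-3 0 0; 0 -3 0; 0 0 1]
T2·T1 = [-3 0 5; 0 -3 4; 0 0 1]
T3·…·T1 = [-9 0 15; 0 -3 4; 0 0 1]
T4·…·T1 = [-9 0 20; 0 -3 6; 0 0 1]
T5·…·T1 = [-9 3/2 17; 0 -3 6; 0 0 1]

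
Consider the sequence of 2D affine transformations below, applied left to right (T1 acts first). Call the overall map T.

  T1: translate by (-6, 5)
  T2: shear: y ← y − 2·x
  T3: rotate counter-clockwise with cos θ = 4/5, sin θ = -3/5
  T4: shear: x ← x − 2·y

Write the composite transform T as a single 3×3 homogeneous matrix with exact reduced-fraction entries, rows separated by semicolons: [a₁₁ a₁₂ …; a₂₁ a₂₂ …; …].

T = [4 -1 -29; -11/5 4/5 86/5; 0 0 1]

T1 = [1 0 -6; 0 1 5; 0 0 1]
T2·T1 = [1 0 -6; -2 1 17; 0 0 1]
T3·…·T1 = [-2/5 3/5 27/5; -11/5 4/5 86/5; 0 0 1]
T4·…·T1 = [4 -1 -29; -11/5 4/5 86/5; 0 0 1]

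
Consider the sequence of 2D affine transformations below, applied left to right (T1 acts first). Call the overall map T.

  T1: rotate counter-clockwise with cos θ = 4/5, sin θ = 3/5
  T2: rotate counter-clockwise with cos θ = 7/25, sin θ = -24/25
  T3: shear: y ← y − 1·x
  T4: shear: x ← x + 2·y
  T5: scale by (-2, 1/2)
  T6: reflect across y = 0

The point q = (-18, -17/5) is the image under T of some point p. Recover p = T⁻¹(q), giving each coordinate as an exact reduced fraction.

T1 = [4/5 -3/5 0; 3/5 4/5 0; 0 0 1]
T2·T1 = [4/5 3/5 0; -3/5 4/5 0; 0 0 1]
T3·…·T1 = [4/5 3/5 0; -7/5 1/5 0; 0 0 1]
T4·…·T1 = [-2 1 0; -7/5 1/5 0; 0 0 1]
T5·…·T1 = [4 -2 0; -7/10 1/10 0; 0 0 1]
T6·…·T1 = [4 -2 0; 7/10 -1/10 0; 0 0 1]
det M = 1; M⁻¹ = [-1/10 2 0; -7/10 4 0; 0 0 1]
M⁻¹ · (-18, -17/5)ᵀ = (-5, -1)ᵀ

p = (-5, -1)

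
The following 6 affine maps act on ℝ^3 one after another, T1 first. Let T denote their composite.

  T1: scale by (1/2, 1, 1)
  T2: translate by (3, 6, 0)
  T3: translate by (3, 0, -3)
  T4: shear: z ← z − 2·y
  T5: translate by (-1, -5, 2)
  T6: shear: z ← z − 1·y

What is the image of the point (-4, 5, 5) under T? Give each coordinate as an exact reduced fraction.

T1 scale by (1/2, 1, 1): (-4, 5, 5) → (-2, 5, 5)
T2 translate by (3, 6, 0): (-2, 5, 5) → (1, 11, 5)
T3 translate by (3, 0, -3): (1, 11, 5) → (4, 11, 2)
T4 shear: z ← z − 2·y: (4, 11, 2) → (4, 11, -20)
T5 translate by (-1, -5, 2): (4, 11, -20) → (3, 6, -18)
T6 shear: z ← z − 1·y: (3, 6, -18) → (3, 6, -24)

T(p) = (3, 6, -24)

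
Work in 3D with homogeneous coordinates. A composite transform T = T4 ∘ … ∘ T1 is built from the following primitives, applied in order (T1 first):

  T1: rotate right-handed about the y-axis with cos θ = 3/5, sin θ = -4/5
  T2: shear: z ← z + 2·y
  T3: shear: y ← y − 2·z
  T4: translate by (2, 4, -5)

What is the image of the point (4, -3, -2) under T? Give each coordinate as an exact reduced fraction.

T1 rotate right-handed about the y-axis with cos θ = 3/5, sin θ = -4/5: (4, -3, -2) → (4, -3, 2)
T2 shear: z ← z + 2·y: (4, -3, 2) → (4, -3, -4)
T3 shear: y ← y − 2·z: (4, -3, -4) → (4, 5, -4)
T4 translate by (2, 4, -5): (4, 5, -4) → (6, 9, -9)

T(p) = (6, 9, -9)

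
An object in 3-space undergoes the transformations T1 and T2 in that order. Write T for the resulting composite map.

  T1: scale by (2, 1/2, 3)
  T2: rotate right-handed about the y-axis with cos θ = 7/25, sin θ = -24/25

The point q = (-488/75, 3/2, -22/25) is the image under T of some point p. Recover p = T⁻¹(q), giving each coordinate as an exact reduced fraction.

T1 = [2 0 0 0; 0 1/2 0 0; 0 0 3 0; 0 0 0 1]
T2·T1 = [14/25 0 -72/25 0; 0 1/2 0 0; 48/25 0 21/25 0; 0 0 0 1]
det M = 3; M⁻¹ = [7/50 0 12/25 0; 0 2 0 0; -8/25 0 7/75 0; 0 0 0 1]
M⁻¹ · (-488/75, 3/2, -22/25)ᵀ = (-4/3, 3, 2)ᵀ

p = (-4/3, 3, 2)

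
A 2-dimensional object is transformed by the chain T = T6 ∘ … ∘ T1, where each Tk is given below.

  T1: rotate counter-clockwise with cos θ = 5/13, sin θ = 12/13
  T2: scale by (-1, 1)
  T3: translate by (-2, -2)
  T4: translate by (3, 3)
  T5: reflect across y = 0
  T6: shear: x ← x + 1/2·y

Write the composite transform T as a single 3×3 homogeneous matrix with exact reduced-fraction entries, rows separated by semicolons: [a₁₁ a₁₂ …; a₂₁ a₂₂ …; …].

T = [-11/13 19/26 1/2; -12/13 -5/13 -1; 0 0 1]

T1 = [5/13 -12/13 0; 12/13 5/13 0; 0 0 1]
T2·T1 = [-5/13 12/13 0; 12/13 5/13 0; 0 0 1]
T3·…·T1 = [-5/13 12/13 -2; 12/13 5/13 -2; 0 0 1]
T4·…·T1 = [-5/13 12/13 1; 12/13 5/13 1; 0 0 1]
T5·…·T1 = [-5/13 12/13 1; -12/13 -5/13 -1; 0 0 1]
T6·…·T1 = [-11/13 19/26 1/2; -12/13 -5/13 -1; 0 0 1]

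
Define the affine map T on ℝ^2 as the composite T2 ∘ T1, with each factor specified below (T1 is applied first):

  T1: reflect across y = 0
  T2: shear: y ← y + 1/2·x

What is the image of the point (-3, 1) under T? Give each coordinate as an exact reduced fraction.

T(p) = (-3, -5/2)

T1 reflect across y = 0: (-3, 1) → (-3, -1)
T2 shear: y ← y + 1/2·x: (-3, -1) → (-3, -5/2)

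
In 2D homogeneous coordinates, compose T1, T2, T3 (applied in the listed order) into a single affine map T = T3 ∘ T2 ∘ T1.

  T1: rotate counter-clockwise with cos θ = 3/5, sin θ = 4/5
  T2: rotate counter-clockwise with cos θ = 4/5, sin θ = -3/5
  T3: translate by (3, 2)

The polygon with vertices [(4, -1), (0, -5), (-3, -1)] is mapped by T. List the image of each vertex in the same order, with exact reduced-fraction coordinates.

T1 rotate counter-clockwise with cos θ = 3/5, sin θ = 4/5: (4, -1) → (16/5, 13/5); (0, -5) → (4, -3); (-3, -1) → (-1, -3)
T2 rotate counter-clockwise with cos θ = 4/5, sin θ = -3/5: (16/5, 13/5) → (103/25, 4/25); (4, -3) → (7/5, -24/5); (-1, -3) → (-13/5, -9/5)
T3 translate by (3, 2): (103/25, 4/25) → (178/25, 54/25); (7/5, -24/5) → (22/5, -14/5); (-13/5, -9/5) → (2/5, 1/5)

image vertices: (178/25, 54/25), (22/5, -14/5), (2/5, 1/5)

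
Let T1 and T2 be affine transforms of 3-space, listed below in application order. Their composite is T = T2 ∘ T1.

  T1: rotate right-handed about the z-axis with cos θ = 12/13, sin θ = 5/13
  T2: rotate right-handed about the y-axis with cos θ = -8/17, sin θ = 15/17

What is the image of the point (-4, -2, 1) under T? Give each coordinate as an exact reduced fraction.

T(p) = (499/221, -44/13, 466/221)

T1 rotate right-handed about the z-axis with cos θ = 12/13, sin θ = 5/13: (-4, -2, 1) → (-38/13, -44/13, 1)
T2 rotate right-handed about the y-axis with cos θ = -8/17, sin θ = 15/17: (-38/13, -44/13, 1) → (499/221, -44/13, 466/221)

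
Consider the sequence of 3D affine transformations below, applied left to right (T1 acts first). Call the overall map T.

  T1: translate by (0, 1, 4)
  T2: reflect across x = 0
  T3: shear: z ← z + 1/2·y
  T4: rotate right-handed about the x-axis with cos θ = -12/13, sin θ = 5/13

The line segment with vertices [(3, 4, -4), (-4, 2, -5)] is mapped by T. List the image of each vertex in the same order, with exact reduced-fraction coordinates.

image vertices: (-3, -145/26, -5/13), (4, -77/26, 9/13)

T1 translate by (0, 1, 4): (3, 4, -4) → (3, 5, 0); (-4, 2, -5) → (-4, 3, -1)
T2 reflect across x = 0: (3, 5, 0) → (-3, 5, 0); (-4, 3, -1) → (4, 3, -1)
T3 shear: z ← z + 1/2·y: (-3, 5, 0) → (-3, 5, 5/2); (4, 3, -1) → (4, 3, 1/2)
T4 rotate right-handed about the x-axis with cos θ = -12/13, sin θ = 5/13: (-3, 5, 5/2) → (-3, -145/26, -5/13); (4, 3, 1/2) → (4, -77/26, 9/13)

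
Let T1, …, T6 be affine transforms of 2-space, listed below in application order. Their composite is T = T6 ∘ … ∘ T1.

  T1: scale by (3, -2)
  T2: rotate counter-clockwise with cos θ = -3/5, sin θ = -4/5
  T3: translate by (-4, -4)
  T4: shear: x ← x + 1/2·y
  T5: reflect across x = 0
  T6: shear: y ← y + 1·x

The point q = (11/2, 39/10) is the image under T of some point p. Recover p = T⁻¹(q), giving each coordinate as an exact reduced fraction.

T1 = [3 0 0; 0 -2 0; 0 0 1]
T2·T1 = [-9/5 -8/5 0; -12/5 6/5 0; 0 0 1]
T3·…·T1 = [-9/5 -8/5 -4; -12/5 6/5 -4; 0 0 1]
T4·…·T1 = [-3 -1 -6; -12/5 6/5 -4; 0 0 1]
T5·…·T1 = [3 1 6; -12/5 6/5 -4; 0 0 1]
T6·…·T1 = [3 1 6; 3/5 11/5 2; 0 0 1]
det M = 6; M⁻¹ = [11/30 -1/6 -28/15; -1/10 1/2 -2/5; 0 0 1]
M⁻¹ · (11/2, 39/10)ᵀ = (-1/2, 1)ᵀ

p = (-1/2, 1)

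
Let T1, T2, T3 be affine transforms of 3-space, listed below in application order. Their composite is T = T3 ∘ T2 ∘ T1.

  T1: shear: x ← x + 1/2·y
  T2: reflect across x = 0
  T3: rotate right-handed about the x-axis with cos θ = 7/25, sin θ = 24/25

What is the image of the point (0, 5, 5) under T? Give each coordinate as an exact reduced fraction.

T1 shear: x ← x + 1/2·y: (0, 5, 5) → (5/2, 5, 5)
T2 reflect across x = 0: (5/2, 5, 5) → (-5/2, 5, 5)
T3 rotate right-handed about the x-axis with cos θ = 7/25, sin θ = 24/25: (-5/2, 5, 5) → (-5/2, -17/5, 31/5)

T(p) = (-5/2, -17/5, 31/5)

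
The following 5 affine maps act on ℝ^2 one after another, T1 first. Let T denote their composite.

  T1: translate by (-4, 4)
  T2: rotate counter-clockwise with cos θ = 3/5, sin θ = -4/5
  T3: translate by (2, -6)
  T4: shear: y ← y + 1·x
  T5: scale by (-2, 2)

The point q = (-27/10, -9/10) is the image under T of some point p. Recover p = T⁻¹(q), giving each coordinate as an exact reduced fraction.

p = (1/4, -2)

T1 = [1 0 -4; 0 1 4; 0 0 1]
T2·T1 = [3/5 4/5 4/5; -4/5 3/5 28/5; 0 0 1]
T3·…·T1 = [3/5 4/5 14/5; -4/5 3/5 -2/5; 0 0 1]
T4·…·T1 = [3/5 4/5 14/5; -1/5 7/5 12/5; 0 0 1]
T5·…·T1 = [-6/5 -8/5 -28/5; -2/5 14/5 24/5; 0 0 1]
det M = -4; M⁻¹ = [-7/10 -2/5 -2; -1/10 3/10 -2; 0 0 1]
M⁻¹ · (-27/10, -9/10)ᵀ = (1/4, -2)ᵀ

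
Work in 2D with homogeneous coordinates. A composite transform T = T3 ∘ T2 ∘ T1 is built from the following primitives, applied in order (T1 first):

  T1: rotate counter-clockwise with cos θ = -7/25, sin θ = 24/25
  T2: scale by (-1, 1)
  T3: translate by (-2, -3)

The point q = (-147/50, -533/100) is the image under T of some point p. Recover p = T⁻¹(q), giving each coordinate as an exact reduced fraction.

T1 = [-7/25 -24/25 0; 24/25 -7/25 0; 0 0 1]
T2·T1 = [7/25 24/25 0; 24/25 -7/25 0; 0 0 1]
T3·…·T1 = [7/25 24/25 -2; 24/25 -7/25 -3; 0 0 1]
det M = -1; M⁻¹ = [7/25 24/25 86/25; 24/25 -7/25 27/25; 0 0 1]
M⁻¹ · (-147/50, -533/100)ᵀ = (-5/2, -1/4)ᵀ

p = (-5/2, -1/4)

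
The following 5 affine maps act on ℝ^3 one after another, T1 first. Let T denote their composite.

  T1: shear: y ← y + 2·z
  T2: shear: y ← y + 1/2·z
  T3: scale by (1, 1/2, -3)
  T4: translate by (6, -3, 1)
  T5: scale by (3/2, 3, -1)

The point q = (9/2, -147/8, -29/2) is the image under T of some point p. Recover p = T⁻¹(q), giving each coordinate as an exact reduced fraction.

T1 = [1 0 0 0; 0 1 2 0; 0 0 1 0; 0 0 0 1]
T2·T1 = [1 0 0 0; 0 1 5/2 0; 0 0 1 0; 0 0 0 1]
T3·…·T1 = [1 0 0 0; 0 1/2 5/4 0; 0 0 -3 0; 0 0 0 1]
T4·…·T1 = [1 0 0 6; 0 1/2 5/4 -3; 0 0 -3 1; 0 0 0 1]
T5·…·T1 = [3/2 0 0 9; 0 3/2 15/4 -9; 0 0 3 -1; 0 0 0 1]
det M = 27/4; M⁻¹ = [2/3 0 0 -6; 0 2/3 -5/6 31/6; 0 0 1/3 1/3; 0 0 0 1]
M⁻¹ · (9/2, -147/8, -29/2)ᵀ = (-3, 5, -9/2)ᵀ

p = (-3, 5, -9/2)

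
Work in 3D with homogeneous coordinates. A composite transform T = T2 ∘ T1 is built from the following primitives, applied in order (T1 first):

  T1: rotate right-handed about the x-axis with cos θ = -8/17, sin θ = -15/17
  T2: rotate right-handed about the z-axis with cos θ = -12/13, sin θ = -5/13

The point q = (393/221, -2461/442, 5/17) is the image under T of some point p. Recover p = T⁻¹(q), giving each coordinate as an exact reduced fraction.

p = (1/2, -3, 5)

T1 = [1 0 0 0; 0 -8/17 15/17 0; 0 -15/17 -8/17 0; 0 0 0 1]
T2·T1 = [-12/13 -40/221 75/221 0; -5/13 96/221 -180/221 0; 0 -15/17 -8/17 0; 0 0 0 1]
det M = 1; M⁻¹ = [-12/13 -5/13 0 0; -40/221 96/221 -15/17 0; 75/221 -180/221 -8/17 0; 0 0 0 1]
M⁻¹ · (393/221, -2461/442, 5/17)ᵀ = (1/2, -3, 5)ᵀ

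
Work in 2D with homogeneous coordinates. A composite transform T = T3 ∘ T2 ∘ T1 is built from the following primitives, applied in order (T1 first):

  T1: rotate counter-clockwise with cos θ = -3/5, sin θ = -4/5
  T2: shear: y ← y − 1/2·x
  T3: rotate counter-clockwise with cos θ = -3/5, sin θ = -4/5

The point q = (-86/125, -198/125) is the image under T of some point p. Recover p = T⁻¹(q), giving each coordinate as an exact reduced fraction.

T1 = [-3/5 4/5 0; -4/5 -3/5 0; 0 0 1]
T2·T1 = [-3/5 4/5 0; -1/2 -1 0; 0 0 1]
T3·…·T1 = [-1/25 -32/25 0; 39/50 -1/25 0; 0 0 1]
det M = 1; M⁻¹ = [-1/25 32/25 0; -39/50 -1/25 0; 0 0 1]
M⁻¹ · (-86/125, -198/125)ᵀ = (-2, 3/5)ᵀ

p = (-2, 3/5)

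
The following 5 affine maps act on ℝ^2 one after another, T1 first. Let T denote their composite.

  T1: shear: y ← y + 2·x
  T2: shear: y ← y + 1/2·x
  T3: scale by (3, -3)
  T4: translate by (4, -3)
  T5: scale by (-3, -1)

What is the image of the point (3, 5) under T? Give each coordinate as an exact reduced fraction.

T1 shear: y ← y + 2·x: (3, 5) → (3, 11)
T2 shear: y ← y + 1/2·x: (3, 11) → (3, 25/2)
T3 scale by (3, -3): (3, 25/2) → (9, -75/2)
T4 translate by (4, -3): (9, -75/2) → (13, -81/2)
T5 scale by (-3, -1): (13, -81/2) → (-39, 81/2)

T(p) = (-39, 81/2)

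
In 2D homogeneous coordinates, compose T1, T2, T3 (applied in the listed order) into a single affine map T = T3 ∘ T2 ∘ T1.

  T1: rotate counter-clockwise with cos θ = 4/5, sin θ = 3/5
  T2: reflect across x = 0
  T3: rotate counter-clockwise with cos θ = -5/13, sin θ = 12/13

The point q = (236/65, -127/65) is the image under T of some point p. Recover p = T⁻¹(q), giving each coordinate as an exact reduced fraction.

T1 = [4/5 -3/5 0; 3/5 4/5 0; 0 0 1]
T2·T1 = [-4/5 3/5 0; 3/5 4/5 0; 0 0 1]
T3·…·T1 = [-16/65 -63/65 0; -63/65 16/65 0; 0 0 1]
det M = -1; M⁻¹ = [-16/65 -63/65 0; -63/65 16/65 0; 0 0 1]
M⁻¹ · (236/65, -127/65)ᵀ = (1, -4)ᵀ

p = (1, -4)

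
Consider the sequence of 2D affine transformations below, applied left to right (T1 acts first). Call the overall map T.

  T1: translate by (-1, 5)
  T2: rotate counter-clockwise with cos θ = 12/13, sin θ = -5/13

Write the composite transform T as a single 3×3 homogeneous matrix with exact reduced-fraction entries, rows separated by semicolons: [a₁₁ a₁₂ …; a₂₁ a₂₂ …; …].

T1 = [1 0 -1; 0 1 5; 0 0 1]
T2·T1 = [12/13 5/13 1; -5/13 12/13 5; 0 0 1]

T = [12/13 5/13 1; -5/13 12/13 5; 0 0 1]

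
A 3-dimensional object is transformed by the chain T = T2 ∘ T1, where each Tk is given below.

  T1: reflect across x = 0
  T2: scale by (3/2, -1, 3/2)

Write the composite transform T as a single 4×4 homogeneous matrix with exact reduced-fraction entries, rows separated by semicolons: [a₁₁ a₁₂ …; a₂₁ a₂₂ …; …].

T1 = [-1 0 0 0; 0 1 0 0; 0 0 1 0; 0 0 0 1]
T2·T1 = [-3/2 0 0 0; 0 -1 0 0; 0 0 3/2 0; 0 0 0 1]

T = [-3/2 0 0 0; 0 -1 0 0; 0 0 3/2 0; 0 0 0 1]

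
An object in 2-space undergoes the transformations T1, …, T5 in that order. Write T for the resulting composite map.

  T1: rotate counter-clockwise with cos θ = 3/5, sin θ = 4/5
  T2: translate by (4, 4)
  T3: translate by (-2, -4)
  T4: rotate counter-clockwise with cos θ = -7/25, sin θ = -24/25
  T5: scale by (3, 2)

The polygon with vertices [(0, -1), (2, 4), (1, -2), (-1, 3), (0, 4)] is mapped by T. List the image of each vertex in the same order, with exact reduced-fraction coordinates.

T1 rotate counter-clockwise with cos θ = 3/5, sin θ = 4/5: (0, -1) → (4/5, -3/5); (2, 4) → (-2, 4); (1, -2) → (11/5, -2/5); (-1, 3) → (-3, 1); (0, 4) → (-16/5, 12/5)
T2 translate by (4, 4): (4/5, -3/5) → (24/5, 17/5); (-2, 4) → (2, 8); (11/5, -2/5) → (31/5, 18/5); (-3, 1) → (1, 5); (-16/5, 12/5) → (4/5, 32/5)
T3 translate by (-2, -4): (24/5, 17/5) → (14/5, -3/5); (2, 8) → (0, 4); (31/5, 18/5) → (21/5, -2/5); (1, 5) → (-1, 1); (4/5, 32/5) → (-6/5, 12/5)
T4 rotate counter-clockwise with cos θ = -7/25, sin θ = -24/25: (14/5, -3/5) → (-34/25, -63/25); (0, 4) → (96/25, -28/25); (21/5, -2/5) → (-39/25, -98/25); (-1, 1) → (31/25, 17/25); (-6/5, 12/5) → (66/25, 12/25)
T5 scale by (3, 2): (-34/25, -63/25) → (-102/25, -126/25); (96/25, -28/25) → (288/25, -56/25); (-39/25, -98/25) → (-117/25, -196/25); (31/25, 17/25) → (93/25, 34/25); (66/25, 12/25) → (198/25, 24/25)

image vertices: (-102/25, -126/25), (288/25, -56/25), (-117/25, -196/25), (93/25, 34/25), (198/25, 24/25)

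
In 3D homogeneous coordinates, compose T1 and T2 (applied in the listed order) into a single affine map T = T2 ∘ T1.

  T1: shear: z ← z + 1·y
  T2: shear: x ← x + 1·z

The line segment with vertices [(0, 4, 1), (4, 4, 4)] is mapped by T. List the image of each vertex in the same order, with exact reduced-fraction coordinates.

image vertices: (5, 4, 5), (12, 4, 8)

T1 shear: z ← z + 1·y: (0, 4, 1) → (0, 4, 5); (4, 4, 4) → (4, 4, 8)
T2 shear: x ← x + 1·z: (0, 4, 5) → (5, 4, 5); (4, 4, 8) → (12, 4, 8)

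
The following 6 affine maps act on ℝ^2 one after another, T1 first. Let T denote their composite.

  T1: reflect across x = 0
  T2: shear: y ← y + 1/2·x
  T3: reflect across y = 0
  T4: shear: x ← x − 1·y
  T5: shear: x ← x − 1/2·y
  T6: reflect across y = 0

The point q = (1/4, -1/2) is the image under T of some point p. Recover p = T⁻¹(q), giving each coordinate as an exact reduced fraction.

T1 = [-1 0 0; 0 1 0; 0 0 1]
T2·T1 = [-1 0 0; -1/2 1 0; 0 0 1]
T3·…·T1 = [-1 0 0; 1/2 -1 0; 0 0 1]
T4·…·T1 = [-3/2 1 0; 1/2 -1 0; 0 0 1]
T5·…·T1 = [-7/4 3/2 0; 1/2 -1 0; 0 0 1]
T6·…·T1 = [-7/4 3/2 0; -1/2 1 0; 0 0 1]
det M = -1; M⁻¹ = [-1 3/2 0; -1/2 7/4 0; 0 0 1]
M⁻¹ · (1/4, -1/2)ᵀ = (-1, -1)ᵀ

p = (-1, -1)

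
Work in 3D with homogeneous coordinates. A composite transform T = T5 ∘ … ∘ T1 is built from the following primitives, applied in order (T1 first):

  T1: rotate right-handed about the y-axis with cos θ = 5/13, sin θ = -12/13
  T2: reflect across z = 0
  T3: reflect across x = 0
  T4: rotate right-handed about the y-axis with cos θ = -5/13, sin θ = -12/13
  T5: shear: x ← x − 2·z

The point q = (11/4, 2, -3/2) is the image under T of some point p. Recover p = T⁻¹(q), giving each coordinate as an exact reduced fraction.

p = (-1/4, 2, -3/2)

T1 = [5/13 0 -12/13 0; 0 1 0 0; 12/13 0 5/13 0; 0 0 0 1]
T2·T1 = [5/13 0 -12/13 0; 0 1 0 0; -12/13 0 -5/13 0; 0 0 0 1]
T3·…·T1 = [-5/13 0 12/13 0; 0 1 0 0; -12/13 0 -5/13 0; 0 0 0 1]
T4·…·T1 = [1 0 0 0; 0 1 0 0; 0 0 1 0; 0 0 0 1]
T5·…·T1 = [1 0 -2 0; 0 1 0 0; 0 0 1 0; 0 0 0 1]
det M = 1; M⁻¹ = [1 0 2 0; 0 1 0 0; 0 0 1 0; 0 0 0 1]
M⁻¹ · (11/4, 2, -3/2)ᵀ = (-1/4, 2, -3/2)ᵀ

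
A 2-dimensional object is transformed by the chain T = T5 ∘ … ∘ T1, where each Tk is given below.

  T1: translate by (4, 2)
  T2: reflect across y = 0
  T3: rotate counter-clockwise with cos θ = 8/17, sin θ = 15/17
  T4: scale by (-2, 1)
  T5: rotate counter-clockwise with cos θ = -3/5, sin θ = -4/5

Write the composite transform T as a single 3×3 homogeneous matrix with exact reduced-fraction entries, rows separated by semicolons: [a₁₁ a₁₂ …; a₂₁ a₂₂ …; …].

T = [108/85 58/85 548/85; 19/85 144/85 364/85; 0 0 1]

T1 = [1 0 4; 0 1 2; 0 0 1]
T2·T1 = [1 0 4; 0 -1 -2; 0 0 1]
T3·…·T1 = [8/17 15/17 62/17; 15/17 -8/17 44/17; 0 0 1]
T4·…·T1 = [-16/17 -30/17 -124/17; 15/17 -8/17 44/17; 0 0 1]
T5·…·T1 = [108/85 58/85 548/85; 19/85 144/85 364/85; 0 0 1]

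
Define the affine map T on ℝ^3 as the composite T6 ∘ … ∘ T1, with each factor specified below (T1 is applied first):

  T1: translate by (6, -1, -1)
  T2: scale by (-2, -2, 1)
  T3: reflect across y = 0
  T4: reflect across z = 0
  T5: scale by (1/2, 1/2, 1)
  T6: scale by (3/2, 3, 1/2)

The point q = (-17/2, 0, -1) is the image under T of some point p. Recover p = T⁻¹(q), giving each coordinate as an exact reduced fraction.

T1 = [1 0 0 6; 0 1 0 -1; 0 0 1 -1; 0 0 0 1]
T2·T1 = [-2 0 0 -12; 0 -2 0 2; 0 0 1 -1; 0 0 0 1]
T3·…·T1 = [-2 0 0 -12; 0 2 0 -2; 0 0 1 -1; 0 0 0 1]
T4·…·T1 = [-2 0 0 -12; 0 2 0 -2; 0 0 -1 1; 0 0 0 1]
T5·…·T1 = [-1 0 0 -6; 0 1 0 -1; 0 0 -1 1; 0 0 0 1]
T6·…·T1 = [-3/2 0 0 -9; 0 3 0 -3; 0 0 -1/2 1/2; 0 0 0 1]
det M = 9/4; M⁻¹ = [-2/3 0 0 -6; 0 1/3 0 1; 0 0 -2 1; 0 0 0 1]
M⁻¹ · (-17/2, 0, -1)ᵀ = (-1/3, 1, 3)ᵀ

p = (-1/3, 1, 3)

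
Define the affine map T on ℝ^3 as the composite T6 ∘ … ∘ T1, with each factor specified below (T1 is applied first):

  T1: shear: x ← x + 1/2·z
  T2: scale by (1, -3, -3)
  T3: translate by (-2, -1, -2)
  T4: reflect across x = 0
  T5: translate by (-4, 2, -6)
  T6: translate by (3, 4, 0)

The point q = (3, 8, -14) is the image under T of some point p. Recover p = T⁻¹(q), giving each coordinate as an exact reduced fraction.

p = (-3, -1, 2)

T1 = [1 0 1/2 0; 0 1 0 0; 0 0 1 0; 0 0 0 1]
T2·T1 = [1 0 1/2 0; 0 -3 0 0; 0 0 -3 0; 0 0 0 1]
T3·…·T1 = [1 0 1/2 -2; 0 -3 0 -1; 0 0 -3 -2; 0 0 0 1]
T4·…·T1 = [-1 0 -1/2 2; 0 -3 0 -1; 0 0 -3 -2; 0 0 0 1]
T5·…·T1 = [-1 0 -1/2 -2; 0 -3 0 1; 0 0 -3 -8; 0 0 0 1]
T6·…·T1 = [-1 0 -1/2 1; 0 -3 0 5; 0 0 -3 -8; 0 0 0 1]
det M = -9; M⁻¹ = [-1 0 1/6 7/3; 0 -1/3 0 5/3; 0 0 -1/3 -8/3; 0 0 0 1]
M⁻¹ · (3, 8, -14)ᵀ = (-3, -1, 2)ᵀ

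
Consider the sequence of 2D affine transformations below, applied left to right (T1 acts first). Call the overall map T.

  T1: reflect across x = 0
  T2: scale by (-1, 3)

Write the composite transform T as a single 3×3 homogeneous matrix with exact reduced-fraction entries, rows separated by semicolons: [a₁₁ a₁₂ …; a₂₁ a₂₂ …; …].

T1 = [-1 0 0; 0 1 0; 0 0 1]
T2·T1 = [1 0 0; 0 3 0; 0 0 1]

T = [1 0 0; 0 3 0; 0 0 1]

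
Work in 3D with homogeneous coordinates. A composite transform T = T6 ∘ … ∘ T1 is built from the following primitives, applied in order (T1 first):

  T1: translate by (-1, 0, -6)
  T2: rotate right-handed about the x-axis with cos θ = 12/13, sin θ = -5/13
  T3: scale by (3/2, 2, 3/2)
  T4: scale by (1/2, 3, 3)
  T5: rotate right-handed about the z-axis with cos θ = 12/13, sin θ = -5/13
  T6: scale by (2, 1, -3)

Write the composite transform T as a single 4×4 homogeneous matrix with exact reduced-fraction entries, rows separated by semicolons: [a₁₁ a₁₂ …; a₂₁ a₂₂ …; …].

T1 = [1 0 0 -1; 0 1 0 0; 0 0 1 -6; 0 0 0 1]
T2·T1 = [1 0 0 -1; 0 12/13 5/13 -30/13; 0 -5/13 12/13 -72/13; 0 0 0 1]
T3·…·T1 = [3/2 0 0 -3/2; 0 24/13 10/13 -60/13; 0 -15/26 18/13 -108/13; 0 0 0 1]
T4·…·T1 = [3/4 0 0 -3/4; 0 72/13 30/13 -180/13; 0 -45/26 54/13 -324/13; 0 0 0 1]
T5·…·T1 = [9/13 360/169 150/169 -1017/169; -15/52 864/169 360/169 -8445/676; 0 -45/26 54/13 -324/13; 0 0 0 1]
T6·…·T1 = [18/13 720/169 300/169 -2034/169; -15/52 864/169 360/169 -8445/676; 0 135/26 -162/13 972/13; 0 0 0 1]

T = [18/13 720/169 300/169 -2034/169; -15/52 864/169 360/169 -8445/676; 0 135/26 -162/13 972/13; 0 0 0 1]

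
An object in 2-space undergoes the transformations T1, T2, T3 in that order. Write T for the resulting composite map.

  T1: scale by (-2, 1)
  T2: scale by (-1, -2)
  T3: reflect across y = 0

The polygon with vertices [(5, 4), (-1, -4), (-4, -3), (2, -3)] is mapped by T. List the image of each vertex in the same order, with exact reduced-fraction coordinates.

T1 scale by (-2, 1): (5, 4) → (-10, 4); (-1, -4) → (2, -4); (-4, -3) → (8, -3); (2, -3) → (-4, -3)
T2 scale by (-1, -2): (-10, 4) → (10, -8); (2, -4) → (-2, 8); (8, -3) → (-8, 6); (-4, -3) → (4, 6)
T3 reflect across y = 0: (10, -8) → (10, 8); (-2, 8) → (-2, -8); (-8, 6) → (-8, -6); (4, 6) → (4, -6)

image vertices: (10, 8), (-2, -8), (-8, -6), (4, -6)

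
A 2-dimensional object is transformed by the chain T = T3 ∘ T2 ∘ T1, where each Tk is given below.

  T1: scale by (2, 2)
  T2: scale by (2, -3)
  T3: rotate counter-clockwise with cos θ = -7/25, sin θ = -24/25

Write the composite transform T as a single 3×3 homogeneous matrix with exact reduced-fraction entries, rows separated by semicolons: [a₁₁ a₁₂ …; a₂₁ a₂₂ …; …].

T1 = [2 0 0; 0 2 0; 0 0 1]
T2·T1 = [4 0 0; 0 -6 0; 0 0 1]
T3·…·T1 = [-28/25 -144/25 0; -96/25 42/25 0; 0 0 1]

T = [-28/25 -144/25 0; -96/25 42/25 0; 0 0 1]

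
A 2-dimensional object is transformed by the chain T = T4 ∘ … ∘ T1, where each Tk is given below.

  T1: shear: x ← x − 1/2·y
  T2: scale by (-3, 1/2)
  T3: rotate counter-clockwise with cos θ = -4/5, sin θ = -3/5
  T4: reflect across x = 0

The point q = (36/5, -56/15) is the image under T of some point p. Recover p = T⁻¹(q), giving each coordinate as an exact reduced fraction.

p = (-4, -8/3)

T1 = [1 -1/2 0; 0 1 0; 0 0 1]
T2·T1 = [-3 3/2 0; 0 1/2 0; 0 0 1]
T3·…·T1 = [12/5 -9/10 0; 9/5 -13/10 0; 0 0 1]
T4·…·T1 = [-12/5 9/10 0; 9/5 -13/10 0; 0 0 1]
det M = 3/2; M⁻¹ = [-13/15 -3/5 0; -6/5 -8/5 0; 0 0 1]
M⁻¹ · (36/5, -56/15)ᵀ = (-4, -8/3)ᵀ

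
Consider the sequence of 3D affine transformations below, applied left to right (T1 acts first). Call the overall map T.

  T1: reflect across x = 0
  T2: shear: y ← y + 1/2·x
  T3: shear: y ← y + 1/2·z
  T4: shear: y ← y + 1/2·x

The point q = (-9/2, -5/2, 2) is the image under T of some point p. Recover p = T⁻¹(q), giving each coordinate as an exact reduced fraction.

p = (9/2, 1, 2)

T1 = [-1 0 0 0; 0 1 0 0; 0 0 1 0; 0 0 0 1]
T2·T1 = [-1 0 0 0; -1/2 1 0 0; 0 0 1 0; 0 0 0 1]
T3·…·T1 = [-1 0 0 0; -1/2 1 1/2 0; 0 0 1 0; 0 0 0 1]
T4·…·T1 = [-1 0 0 0; -1 1 1/2 0; 0 0 1 0; 0 0 0 1]
det M = -1; M⁻¹ = [-1 0 0 0; -1 1 -1/2 0; 0 0 1 0; 0 0 0 1]
M⁻¹ · (-9/2, -5/2, 2)ᵀ = (9/2, 1, 2)ᵀ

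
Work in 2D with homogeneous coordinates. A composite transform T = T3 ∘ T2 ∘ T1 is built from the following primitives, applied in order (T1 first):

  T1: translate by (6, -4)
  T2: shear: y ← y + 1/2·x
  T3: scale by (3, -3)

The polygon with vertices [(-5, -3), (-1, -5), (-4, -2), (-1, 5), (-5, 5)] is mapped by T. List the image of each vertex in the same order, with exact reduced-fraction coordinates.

T1 translate by (6, -4): (-5, -3) → (1, -7); (-1, -5) → (5, -9); (-4, -2) → (2, -6); (-1, 5) → (5, 1); (-5, 5) → (1, 1)
T2 shear: y ← y + 1/2·x: (1, -7) → (1, -13/2); (5, -9) → (5, -13/2); (2, -6) → (2, -5); (5, 1) → (5, 7/2); (1, 1) → (1, 3/2)
T3 scale by (3, -3): (1, -13/2) → (3, 39/2); (5, -13/2) → (15, 39/2); (2, -5) → (6, 15); (5, 7/2) → (15, -21/2); (1, 3/2) → (3, -9/2)

image vertices: (3, 39/2), (15, 39/2), (6, 15), (15, -21/2), (3, -9/2)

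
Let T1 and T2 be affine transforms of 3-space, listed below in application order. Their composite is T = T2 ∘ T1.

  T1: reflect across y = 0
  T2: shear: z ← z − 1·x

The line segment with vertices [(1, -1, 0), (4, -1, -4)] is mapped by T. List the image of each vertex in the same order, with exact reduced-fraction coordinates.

T1 reflect across y = 0: (1, -1, 0) → (1, 1, 0); (4, -1, -4) → (4, 1, -4)
T2 shear: z ← z − 1·x: (1, 1, 0) → (1, 1, -1); (4, 1, -4) → (4, 1, -8)

image vertices: (1, 1, -1), (4, 1, -8)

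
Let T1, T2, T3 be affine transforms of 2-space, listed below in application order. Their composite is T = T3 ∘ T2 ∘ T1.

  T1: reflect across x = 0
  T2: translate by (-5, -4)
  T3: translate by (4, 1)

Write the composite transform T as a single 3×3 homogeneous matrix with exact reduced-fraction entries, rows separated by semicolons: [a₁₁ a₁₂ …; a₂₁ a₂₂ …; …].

T = [-1 0 -1; 0 1 -3; 0 0 1]

T1 = [-1 0 0; 0 1 0; 0 0 1]
T2·T1 = [-1 0 -5; 0 1 -4; 0 0 1]
T3·…·T1 = [-1 0 -1; 0 1 -3; 0 0 1]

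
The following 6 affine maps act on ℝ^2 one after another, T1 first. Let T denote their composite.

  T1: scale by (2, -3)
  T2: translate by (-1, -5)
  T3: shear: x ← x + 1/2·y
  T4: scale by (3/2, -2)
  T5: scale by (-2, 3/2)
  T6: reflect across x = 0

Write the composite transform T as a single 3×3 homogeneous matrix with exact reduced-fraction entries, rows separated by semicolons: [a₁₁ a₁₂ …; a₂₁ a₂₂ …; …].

T = [6 -9/2 -21/2; 0 9 15; 0 0 1]

T1 = [2 0 0; 0 -3 0; 0 0 1]
T2·T1 = [2 0 -1; 0 -3 -5; 0 0 1]
T3·…·T1 = [2 -3/2 -7/2; 0 -3 -5; 0 0 1]
T4·…·T1 = [3 -9/4 -21/4; 0 6 10; 0 0 1]
T5·…·T1 = [-6 9/2 21/2; 0 9 15; 0 0 1]
T6·…·T1 = [6 -9/2 -21/2; 0 9 15; 0 0 1]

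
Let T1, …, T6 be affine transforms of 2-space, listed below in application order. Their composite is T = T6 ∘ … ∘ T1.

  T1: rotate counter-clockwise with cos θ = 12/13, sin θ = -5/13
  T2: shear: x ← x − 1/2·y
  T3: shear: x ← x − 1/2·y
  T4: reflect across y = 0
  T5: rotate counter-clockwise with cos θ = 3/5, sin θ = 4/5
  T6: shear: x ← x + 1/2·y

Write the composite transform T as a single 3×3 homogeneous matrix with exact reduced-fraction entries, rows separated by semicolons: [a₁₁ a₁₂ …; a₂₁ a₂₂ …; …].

T1 = [12/13 5/13 0; -5/13 12/13 0; 0 0 1]
T2·T1 = [29/26 -1/13 0; -5/13 12/13 0; 0 0 1]
T3·…·T1 = [17/13 -7/13 0; -5/13 12/13 0; 0 0 1]
T4·…·T1 = [17/13 -7/13 0; 5/13 -12/13 0; 0 0 1]
T5·…·T1 = [31/65 27/65 0; 83/65 -64/65 0; 0 0 1]
T6·…·T1 = [29/26 -1/13 0; 83/65 -64/65 0; 0 0 1]

T = [29/26 -1/13 0; 83/65 -64/65 0; 0 0 1]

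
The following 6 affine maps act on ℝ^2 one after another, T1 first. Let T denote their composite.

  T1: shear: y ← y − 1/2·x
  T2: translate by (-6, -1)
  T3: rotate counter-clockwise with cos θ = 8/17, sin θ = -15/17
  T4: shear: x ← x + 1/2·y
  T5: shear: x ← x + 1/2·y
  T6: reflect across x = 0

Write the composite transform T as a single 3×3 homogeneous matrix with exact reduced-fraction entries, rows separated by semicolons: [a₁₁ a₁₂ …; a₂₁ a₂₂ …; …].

T1 = [1 0 0; -1/2 1 0; 0 0 1]
T2·T1 = [1 0 -6; -1/2 1 -1; 0 0 1]
T3·…·T1 = [1/34 15/17 -63/17; -19/17 8/17 82/17; 0 0 1]
T4·…·T1 = [-9/17 19/17 -22/17; -19/17 8/17 82/17; 0 0 1]
T5·…·T1 = [-37/34 23/17 19/17; -19/17 8/17 82/17; 0 0 1]
T6·…·T1 = [37/34 -23/17 -19/17; -19/17 8/17 82/17; 0 0 1]

T = [37/34 -23/17 -19/17; -19/17 8/17 82/17; 0 0 1]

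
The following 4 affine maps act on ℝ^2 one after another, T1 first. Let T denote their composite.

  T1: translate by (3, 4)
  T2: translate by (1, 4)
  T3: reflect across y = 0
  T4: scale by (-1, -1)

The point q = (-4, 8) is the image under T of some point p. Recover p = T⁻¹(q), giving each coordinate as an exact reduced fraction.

p = (0, 0)

T1 = [1 0 3; 0 1 4; 0 0 1]
T2·T1 = [1 0 4; 0 1 8; 0 0 1]
T3·…·T1 = [1 0 4; 0 -1 -8; 0 0 1]
T4·…·T1 = [-1 0 -4; 0 1 8; 0 0 1]
det M = -1; M⁻¹ = [-1 0 -4; 0 1 -8; 0 0 1]
M⁻¹ · (-4, 8)ᵀ = (0, 0)ᵀ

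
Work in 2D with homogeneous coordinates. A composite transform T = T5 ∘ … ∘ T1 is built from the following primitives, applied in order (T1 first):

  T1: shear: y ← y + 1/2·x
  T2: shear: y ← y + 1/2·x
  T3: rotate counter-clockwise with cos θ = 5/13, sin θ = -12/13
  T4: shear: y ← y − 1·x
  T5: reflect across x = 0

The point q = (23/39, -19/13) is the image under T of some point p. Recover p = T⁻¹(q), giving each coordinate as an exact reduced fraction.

T1 = [1 0 0; 1/2 1 0; 0 0 1]
T2·T1 = [1 0 0; 1 1 0; 0 0 1]
T3·…·T1 = [17/13 12/13 0; -7/13 5/13 0; 0 0 1]
T4·…·T1 = [17/13 12/13 0; -24/13 -7/13 0; 0 0 1]
T5·…·T1 = [-17/13 -12/13 0; -24/13 -7/13 0; 0 0 1]
det M = -1; M⁻¹ = [7/13 -12/13 0; -24/13 17/13 0; 0 0 1]
M⁻¹ · (23/39, -19/13)ᵀ = (5/3, -3)ᵀ

p = (5/3, -3)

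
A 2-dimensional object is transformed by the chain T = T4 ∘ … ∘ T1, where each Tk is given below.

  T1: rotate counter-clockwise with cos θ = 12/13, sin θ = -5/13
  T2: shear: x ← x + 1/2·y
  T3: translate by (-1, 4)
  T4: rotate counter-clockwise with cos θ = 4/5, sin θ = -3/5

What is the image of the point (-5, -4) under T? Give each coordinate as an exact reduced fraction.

T(p) = (-331/65, 859/130)

T1 rotate counter-clockwise with cos θ = 12/13, sin θ = -5/13: (-5, -4) → (-80/13, -23/13)
T2 shear: x ← x + 1/2·y: (-80/13, -23/13) → (-183/26, -23/13)
T3 translate by (-1, 4): (-183/26, -23/13) → (-209/26, 29/13)
T4 rotate counter-clockwise with cos θ = 4/5, sin θ = -3/5: (-209/26, 29/13) → (-331/65, 859/130)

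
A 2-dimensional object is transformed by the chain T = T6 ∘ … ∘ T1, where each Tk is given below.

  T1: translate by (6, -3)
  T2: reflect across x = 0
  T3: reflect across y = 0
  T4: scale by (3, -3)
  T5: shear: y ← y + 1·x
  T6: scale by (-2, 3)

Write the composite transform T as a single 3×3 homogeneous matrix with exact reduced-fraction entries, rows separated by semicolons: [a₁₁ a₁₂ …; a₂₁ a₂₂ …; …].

T1 = [1 0 6; 0 1 -3; 0 0 1]
T2·T1 = [-1 0 -6; 0 1 -3; 0 0 1]
T3·…·T1 = [-1 0 -6; 0 -1 3; 0 0 1]
T4·…·T1 = [-3 0 -18; 0 3 -9; 0 0 1]
T5·…·T1 = [-3 0 -18; -3 3 -27; 0 0 1]
T6·…·T1 = [6 0 36; -9 9 -81; 0 0 1]

T = [6 0 36; -9 9 -81; 0 0 1]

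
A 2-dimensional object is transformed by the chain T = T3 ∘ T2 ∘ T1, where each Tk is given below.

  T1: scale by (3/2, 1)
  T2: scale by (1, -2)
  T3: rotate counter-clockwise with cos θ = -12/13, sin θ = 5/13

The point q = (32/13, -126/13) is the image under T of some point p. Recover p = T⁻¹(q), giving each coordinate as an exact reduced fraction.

p = (-4, -4)

T1 = [3/2 0 0; 0 1 0; 0 0 1]
T2·T1 = [3/2 0 0; 0 -2 0; 0 0 1]
T3·…·T1 = [-18/13 10/13 0; 15/26 24/13 0; 0 0 1]
det M = -3; M⁻¹ = [-8/13 10/39 0; 5/26 6/13 0; 0 0 1]
M⁻¹ · (32/13, -126/13)ᵀ = (-4, -4)ᵀ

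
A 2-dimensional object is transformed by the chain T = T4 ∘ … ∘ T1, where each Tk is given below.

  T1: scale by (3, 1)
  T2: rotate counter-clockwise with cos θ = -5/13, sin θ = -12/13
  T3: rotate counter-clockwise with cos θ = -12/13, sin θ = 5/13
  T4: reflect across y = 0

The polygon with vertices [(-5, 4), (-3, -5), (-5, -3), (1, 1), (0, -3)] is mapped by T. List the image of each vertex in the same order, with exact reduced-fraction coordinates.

image vertices: (-2276/169, 1305/169), (-485/169, 1671/169), (-111/13, 165/13), (241/169, -477/169), (357/169, 360/169)

T1 scale by (3, 1): (-5, 4) → (-15, 4); (-3, -5) → (-9, -5); (-5, -3) → (-15, -3); (1, 1) → (3, 1); (0, -3) → (0, -3)
T2 rotate counter-clockwise with cos θ = -5/13, sin θ = -12/13: (-15, 4) → (123/13, 160/13); (-9, -5) → (-15/13, 133/13); (-15, -3) → (3, 15); (3, 1) → (-3/13, -41/13); (0, -3) → (-36/13, 15/13)
T3 rotate counter-clockwise with cos θ = -12/13, sin θ = 5/13: (123/13, 160/13) → (-2276/169, -1305/169); (-15/13, 133/13) → (-485/169, -1671/169); (3, 15) → (-111/13, -165/13); (-3/13, -41/13) → (241/169, 477/169); (-36/13, 15/13) → (357/169, -360/169)
T4 reflect across y = 0: (-2276/169, -1305/169) → (-2276/169, 1305/169); (-485/169, -1671/169) → (-485/169, 1671/169); (-111/13, -165/13) → (-111/13, 165/13); (241/169, 477/169) → (241/169, -477/169); (357/169, -360/169) → (357/169, 360/169)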